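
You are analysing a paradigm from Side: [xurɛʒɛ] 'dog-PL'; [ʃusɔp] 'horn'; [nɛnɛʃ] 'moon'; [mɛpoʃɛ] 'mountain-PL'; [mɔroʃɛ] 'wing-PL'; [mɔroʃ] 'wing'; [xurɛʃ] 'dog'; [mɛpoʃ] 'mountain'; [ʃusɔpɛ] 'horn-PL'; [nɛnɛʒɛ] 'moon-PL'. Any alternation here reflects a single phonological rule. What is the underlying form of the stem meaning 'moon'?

/nɛnɛʒ/

'moon' shows [ʒ] ~ [ʃ] at the end of the stem ([nɛnɛʒɛ] vs [nɛnɛʃ]).
If /ʃ/ were underlying and a rule turned it into [ʒ] before the PL suffix, 'wing' would also alternate; but it has [ʃ] in both [mɔroʃɛ] and [mɔroʃ].
So /ʒ/ is underlying, and a rule of word-final obstruent devoicing — voiced obstruents become voiceless word-finally — gives [ʃ].
So 'moon' = /nɛnɛʒ/.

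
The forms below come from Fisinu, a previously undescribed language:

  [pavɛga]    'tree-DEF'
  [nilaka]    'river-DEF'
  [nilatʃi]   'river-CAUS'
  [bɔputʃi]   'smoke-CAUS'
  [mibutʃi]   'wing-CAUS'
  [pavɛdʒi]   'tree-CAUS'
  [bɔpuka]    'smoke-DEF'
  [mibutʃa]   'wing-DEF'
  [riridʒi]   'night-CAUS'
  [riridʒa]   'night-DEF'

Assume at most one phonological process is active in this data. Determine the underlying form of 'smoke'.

/bɔpuk/

The stem for 'smoke' ends in [k] in [bɔpuka] but [tʃ] in [bɔputʃi].
Compare 'wing', with invariant [tʃ] in [mibutʃa] and [mibutʃi]: an analysis with underlying /tʃ/ and a rule producing [k] before the DEF suffix would wrongly predict alternation here too.
Therefore /k/ is basic and [tʃ] is derived by palatalization before a front vowel (/k/ and /g/ become palato-alveolar [tʃ] and [dʒ] before a front vowel).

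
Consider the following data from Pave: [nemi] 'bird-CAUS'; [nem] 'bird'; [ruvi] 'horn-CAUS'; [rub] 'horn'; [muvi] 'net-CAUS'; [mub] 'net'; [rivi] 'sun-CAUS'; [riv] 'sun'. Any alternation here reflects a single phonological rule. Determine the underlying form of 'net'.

/mub/

The stem for 'net' ends in [v] in [muvi] but [b] in [mub].
But 'sun' keeps [v] in both environments ([rivi], [riv]), so there is no rule changing /v/ to [b] in isolation.
The underlying segment must be /b/; voiced stops become fricatives between vowels, yielding [v] there.
So 'net' = /mub/.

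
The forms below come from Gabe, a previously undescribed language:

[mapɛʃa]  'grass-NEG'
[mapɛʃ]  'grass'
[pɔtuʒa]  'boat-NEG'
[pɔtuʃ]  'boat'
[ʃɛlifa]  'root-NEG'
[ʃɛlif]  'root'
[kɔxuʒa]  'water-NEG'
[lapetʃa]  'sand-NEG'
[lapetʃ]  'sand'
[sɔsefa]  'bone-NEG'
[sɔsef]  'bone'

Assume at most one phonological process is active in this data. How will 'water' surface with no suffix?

[kɔxuʃ]

'boat' shows [ʒ] ~ [ʃ] at the end of the stem ([pɔtuʒa] vs [pɔtuʃ]).
Compare 'grass', with invariant [ʃ] in [mapɛʃa] and [mapɛʃ]: an analysis with underlying /ʃ/ and a rule producing [ʒ] before the NEG suffix would wrongly predict alternation here too.
The alternation reflects word-final obstruent devoicing: voiced obstruents become voiceless word-finally. /ʒ/ is underlying.
The one attested form of 'water', [kɔxuʒa], shows underlying /kɔxuʒ/. Applying the same rule word-finally gives [kɔxuʃ].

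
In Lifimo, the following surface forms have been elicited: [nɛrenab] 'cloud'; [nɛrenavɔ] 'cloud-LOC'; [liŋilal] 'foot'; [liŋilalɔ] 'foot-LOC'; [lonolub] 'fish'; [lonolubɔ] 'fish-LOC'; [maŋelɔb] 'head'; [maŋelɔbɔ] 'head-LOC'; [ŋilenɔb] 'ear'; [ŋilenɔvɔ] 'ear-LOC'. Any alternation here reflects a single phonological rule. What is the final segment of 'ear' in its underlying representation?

The stem for 'ear' ends in [b] in [ŋilenɔb] but [v] in [ŋilenɔvɔ].
Compare 'head', with invariant [b] in [maŋelɔb] and [maŋelɔbɔ]: an analysis with underlying /b/ and a rule producing [v] before the LOC suffix would wrongly predict alternation here too.
So /v/ is underlying, and a rule of word-final hardening — voiced fricatives become stops word-finally — gives [b].

/v/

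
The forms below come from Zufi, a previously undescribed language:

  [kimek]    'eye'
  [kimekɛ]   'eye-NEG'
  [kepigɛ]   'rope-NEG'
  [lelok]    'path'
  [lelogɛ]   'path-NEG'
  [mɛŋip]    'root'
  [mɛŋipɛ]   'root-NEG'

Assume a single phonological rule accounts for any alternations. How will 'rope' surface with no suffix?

'path' shows [k] ~ [g] at the end of the stem ([lelok] vs [lelogɛ]).
But 'eye' keeps [k] in both environments ([kimek], [kimekɛ]), so there is no rule changing /k/ to [g] before the NEG suffix.
The underlying segment must be /g/; voiced obstruents become voiceless word-finally, yielding [k] there.
The one attested form of 'rope', [kepigɛ], shows underlying /kepig/. Applying the same rule word-finally gives [kepik].

[kepik]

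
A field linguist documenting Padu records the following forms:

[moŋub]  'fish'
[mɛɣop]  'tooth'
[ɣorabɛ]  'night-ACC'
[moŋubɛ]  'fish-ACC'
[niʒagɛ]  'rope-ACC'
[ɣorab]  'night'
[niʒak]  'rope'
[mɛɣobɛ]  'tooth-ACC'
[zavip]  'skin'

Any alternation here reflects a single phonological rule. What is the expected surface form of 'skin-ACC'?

In [mɛɣobɛ] and [mɛɣop] the final segment of 'tooth' alternates: [b] ~ [p].
If /b/ were underlying and a rule turned it into [p] in isolation, 'night' would also alternate; but it has [b] in both [ɣorabɛ] and [ɣorab].
The underlying segment must be /p/; voiceless stops become voiced between vowels, yielding [b] there.
The one attested form of 'skin', [zavip], shows underlying /zavip/. Applying the same rule between vowels gives [zavibɛ].

[zavibɛ]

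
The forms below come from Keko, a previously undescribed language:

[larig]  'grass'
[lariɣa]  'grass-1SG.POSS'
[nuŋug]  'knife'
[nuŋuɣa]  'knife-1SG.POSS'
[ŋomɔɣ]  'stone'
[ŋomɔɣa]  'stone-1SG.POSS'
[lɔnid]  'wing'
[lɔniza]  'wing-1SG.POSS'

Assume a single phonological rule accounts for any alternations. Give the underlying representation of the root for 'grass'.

/larig/

The stem for 'grass' ends in [g] in [larig] but [ɣ] in [lariɣa].
The stem 'stone' ([ŋomɔɣ], [ŋomɔɣa]) shows [ɣ] unchanged in both environments, so [ɣ] cannot be basic with [g] derived in isolation.
The alternation reflects intervocalic spirantization: voiced stops become fricatives between vowels. /g/ is underlying.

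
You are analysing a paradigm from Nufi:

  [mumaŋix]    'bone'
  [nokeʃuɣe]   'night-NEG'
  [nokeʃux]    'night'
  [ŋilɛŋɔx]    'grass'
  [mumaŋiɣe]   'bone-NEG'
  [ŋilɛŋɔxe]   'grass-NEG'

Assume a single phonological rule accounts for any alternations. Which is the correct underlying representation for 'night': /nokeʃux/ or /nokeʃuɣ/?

In [nokeʃuɣe] and [nokeʃux] the final segment of 'night' alternates: [ɣ] ~ [x].
The stem 'grass' ([ŋilɛŋɔxe], [ŋilɛŋɔx]) shows [x] unchanged in both environments, so [x] cannot be basic with [ɣ] derived before the NEG suffix.
The underlying segment must be /ɣ/; voiced obstruents become voiceless word-finally, yielding [x] there.

/nokeʃuɣ/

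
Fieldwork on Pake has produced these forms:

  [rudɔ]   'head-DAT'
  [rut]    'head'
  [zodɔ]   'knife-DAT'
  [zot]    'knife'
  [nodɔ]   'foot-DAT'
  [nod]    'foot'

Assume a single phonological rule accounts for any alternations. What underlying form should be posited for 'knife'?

/zot/

In [zodɔ] and [zot] the final segment of 'knife' alternates: [d] ~ [t].
If /d/ were underlying and a rule turned it into [t] in isolation, 'foot' would also alternate; but it has [d] in both [nodɔ] and [nod].
The underlying segment must be /t/; voiceless stops become voiced between vowels, yielding [d] there.
So 'knife' = /zot/.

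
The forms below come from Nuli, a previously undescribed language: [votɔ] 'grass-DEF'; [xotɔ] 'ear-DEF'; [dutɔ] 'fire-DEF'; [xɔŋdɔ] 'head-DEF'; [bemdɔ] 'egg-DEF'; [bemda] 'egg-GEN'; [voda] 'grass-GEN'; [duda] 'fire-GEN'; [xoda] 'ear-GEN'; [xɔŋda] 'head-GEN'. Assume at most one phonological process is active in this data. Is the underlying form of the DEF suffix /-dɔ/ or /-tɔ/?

The DEF morpheme has two allomorphs, [-dɔ] and [-tɔ].
The GEN suffix, which begins with [d], is invariant after every stem; so [d] is not altered by any rule here.
So the underlying form is /-tɔ/, and voiceless stops become voiced after a nasal.

/-tɔ/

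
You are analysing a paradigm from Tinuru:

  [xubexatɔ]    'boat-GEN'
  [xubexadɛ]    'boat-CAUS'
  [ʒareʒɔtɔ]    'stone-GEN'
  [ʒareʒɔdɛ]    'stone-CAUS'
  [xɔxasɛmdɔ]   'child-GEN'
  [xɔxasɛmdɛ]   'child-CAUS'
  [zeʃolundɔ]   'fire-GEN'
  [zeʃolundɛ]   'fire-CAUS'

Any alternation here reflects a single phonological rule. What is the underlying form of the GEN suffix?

The GEN morpheme has two allomorphs, [-dɔ] and [-tɔ].
By contrast the CAUS suffix keeps its initial [d] throughout — that segment must be underlying.
So the underlying form is /-tɔ/, and voiceless stops become voiced after a nasal.

/-tɔ/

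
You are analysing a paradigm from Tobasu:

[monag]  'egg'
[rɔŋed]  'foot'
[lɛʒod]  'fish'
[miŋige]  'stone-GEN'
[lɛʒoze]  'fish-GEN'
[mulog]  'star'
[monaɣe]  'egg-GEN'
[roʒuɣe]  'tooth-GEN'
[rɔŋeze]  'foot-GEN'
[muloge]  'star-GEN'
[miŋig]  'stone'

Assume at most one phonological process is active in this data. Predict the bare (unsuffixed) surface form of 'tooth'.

[roʒug]

'egg' shows [ɣ] ~ [g] at the end of the stem ([monaɣe] vs [monag]).
But 'star' keeps [g] in both environments ([muloge], [mulog]), so there is no rule changing /g/ to [ɣ] before the GEN suffix.
So /ɣ/ is underlying, and a rule of word-final hardening — voiced fricatives become stops word-finally — gives [g].
From [roʒuɣe] the stem 'tooth' is /roʒuɣ/; word-finally this yields [roʒug].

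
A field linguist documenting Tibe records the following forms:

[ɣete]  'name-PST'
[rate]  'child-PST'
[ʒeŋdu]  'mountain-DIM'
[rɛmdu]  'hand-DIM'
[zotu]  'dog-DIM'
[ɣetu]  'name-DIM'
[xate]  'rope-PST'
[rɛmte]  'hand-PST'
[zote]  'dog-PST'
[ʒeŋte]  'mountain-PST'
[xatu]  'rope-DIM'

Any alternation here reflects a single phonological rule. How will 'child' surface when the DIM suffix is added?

The DIM morpheme has two allomorphs, [-du] and [-tu].
The PST suffix, which begins with [t], is invariant after every stem; so [t] is not altered by any rule here.
So the underlying form is /-du/, and voiced stops become voiceless after a vowel.
After 'child', which ends in a vowel, the suffix surfaces as [-tu], giving [ratu].

[ratu]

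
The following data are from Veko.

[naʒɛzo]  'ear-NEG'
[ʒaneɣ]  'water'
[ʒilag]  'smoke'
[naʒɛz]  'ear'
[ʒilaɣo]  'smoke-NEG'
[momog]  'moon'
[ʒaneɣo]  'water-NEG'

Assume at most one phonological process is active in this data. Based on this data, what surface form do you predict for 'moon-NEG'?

[momoɣo]

In [ʒilag] and [ʒilaɣo] the final segment of 'smoke' alternates: [g] ~ [ɣ].
If /ɣ/ were underlying and a rule turned it into [g] in isolation, 'water' would also alternate; but it has [ɣ] in both [ʒaneɣ] and [ʒaneɣo].
The alternation reflects intervocalic spirantization: voiced stops become fricatives between vowels. /g/ is underlying.
The one attested form of 'moon', [momog], shows underlying /momog/. Applying the same rule between vowels gives [momoɣo].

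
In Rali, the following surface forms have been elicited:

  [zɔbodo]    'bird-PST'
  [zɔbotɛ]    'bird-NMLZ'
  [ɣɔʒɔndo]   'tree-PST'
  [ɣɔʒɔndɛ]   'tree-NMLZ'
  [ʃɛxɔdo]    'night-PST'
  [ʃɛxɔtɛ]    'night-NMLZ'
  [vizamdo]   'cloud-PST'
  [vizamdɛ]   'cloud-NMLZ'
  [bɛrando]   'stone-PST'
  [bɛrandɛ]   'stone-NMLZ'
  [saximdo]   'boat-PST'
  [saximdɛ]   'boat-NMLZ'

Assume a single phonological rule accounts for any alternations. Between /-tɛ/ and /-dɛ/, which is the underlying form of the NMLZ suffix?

/-tɛ/

The NMLZ morpheme has two allomorphs, [-dɛ] and [-tɛ].
The PST suffix, which begins with [d], is invariant after every stem; so [d] is not altered by any rule here.
The NMLZ suffix is therefore /-tɛ/ underlyingly, with post-nasal voicing: voiceless stops become voiced after a nasal.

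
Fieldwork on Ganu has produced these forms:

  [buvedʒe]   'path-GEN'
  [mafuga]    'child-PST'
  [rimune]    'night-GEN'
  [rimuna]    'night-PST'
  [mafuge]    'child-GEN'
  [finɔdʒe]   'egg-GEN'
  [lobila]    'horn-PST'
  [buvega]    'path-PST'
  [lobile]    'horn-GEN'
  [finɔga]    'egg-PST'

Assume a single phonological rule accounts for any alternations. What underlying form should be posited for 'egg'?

The stem for 'egg' ends in [g] in [finɔga] but [dʒ] in [finɔdʒe].
If /g/ were underlying and a rule turned it into [dʒ] before the GEN suffix, 'child' would also alternate; but it has [g] in both [mafuga] and [mafuge].
The underlying segment must be /dʒ/; palato-alveolar /dʒ/ becomes [g] when no front vowel follows, yielding [g] there.
The underlying form of 'egg' is therefore /finɔdʒ/.

/finɔdʒ/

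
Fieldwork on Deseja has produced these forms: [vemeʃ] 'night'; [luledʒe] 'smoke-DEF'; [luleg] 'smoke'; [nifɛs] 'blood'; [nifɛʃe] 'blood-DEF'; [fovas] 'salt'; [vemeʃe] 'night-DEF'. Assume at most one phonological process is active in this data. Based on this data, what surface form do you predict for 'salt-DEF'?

[fovaʃe]

The root 'blood' surfaces as [nifɛʃe] and [nifɛs], with a stem-final [ʃ] ~ [s] alternation.
Compare 'night', with invariant [ʃ] in [vemeʃe] and [vemeʃ]: an analysis with underlying /ʃ/ and a rule producing [s] in isolation would wrongly predict alternation here too.
The alternation reflects palatalization before a front vowel: /g/ and /s/ become palato-alveolar [dʒ] and [ʃ] before a front vowel. /s/ is underlying.
The one attested form of 'salt', [fovas], shows underlying /fovas/. Applying the same rule before a front vowel gives [fovaʃe].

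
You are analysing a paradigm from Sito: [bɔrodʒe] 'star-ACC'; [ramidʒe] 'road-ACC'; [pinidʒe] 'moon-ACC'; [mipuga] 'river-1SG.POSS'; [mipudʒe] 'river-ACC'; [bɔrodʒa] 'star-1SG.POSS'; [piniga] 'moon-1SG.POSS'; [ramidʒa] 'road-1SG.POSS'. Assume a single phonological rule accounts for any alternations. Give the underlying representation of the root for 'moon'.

The root 'moon' surfaces as [pinidʒe] and [piniga], with a stem-final [dʒ] ~ [g] alternation.
The stem 'star' ([bɔrodʒe], [bɔrodʒa]) shows [dʒ] unchanged in both environments, so [dʒ] cannot be basic with [g] derived before the 1SG.POSS suffix.
So /g/ is underlying, and a rule of palatalization before a front vowel — /g/ becomes palato-alveolar [dʒ] before a front vowel — gives [dʒ].

/pinig/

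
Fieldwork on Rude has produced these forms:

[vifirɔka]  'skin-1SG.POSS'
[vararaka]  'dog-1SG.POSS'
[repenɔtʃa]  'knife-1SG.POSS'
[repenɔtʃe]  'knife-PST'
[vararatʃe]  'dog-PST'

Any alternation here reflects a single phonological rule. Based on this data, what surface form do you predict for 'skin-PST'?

[vifirɔtʃe]

In [vararatʃe] and [vararaka] the final segment of 'dog' alternates: [tʃ] ~ [k].
The stem 'knife' ([repenɔtʃe], [repenɔtʃa]) shows [tʃ] unchanged in both environments, so [tʃ] cannot be basic with [k] derived before the 1SG.POSS suffix.
Therefore /k/ is basic and [tʃ] is derived by palatalization before a front vowel (/k/ becomes palato-alveolar [tʃ] before a front vowel).
The one attested form of 'skin', [vifirɔka], shows underlying /vifirɔk/. Applying the same rule before a front vowel gives [vifirɔtʃe].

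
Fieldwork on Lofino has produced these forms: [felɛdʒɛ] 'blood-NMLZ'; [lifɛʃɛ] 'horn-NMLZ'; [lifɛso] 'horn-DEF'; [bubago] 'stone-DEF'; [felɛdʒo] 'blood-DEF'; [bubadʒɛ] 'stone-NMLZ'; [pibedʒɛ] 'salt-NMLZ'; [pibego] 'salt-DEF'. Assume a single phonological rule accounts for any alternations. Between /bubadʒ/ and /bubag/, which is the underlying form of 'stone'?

/bubag/

The stem for 'stone' ends in [g] in [bubago] but [dʒ] in [bubadʒɛ].
If /dʒ/ were underlying and a rule turned it into [g] before the DEF suffix, 'blood' would also alternate; but it has [dʒ] in both [felɛdʒo] and [felɛdʒɛ].
The alternation reflects palatalization before a front vowel: /g/ and /s/ become palato-alveolar [dʒ] and [ʃ] before a front vowel. /g/ is underlying.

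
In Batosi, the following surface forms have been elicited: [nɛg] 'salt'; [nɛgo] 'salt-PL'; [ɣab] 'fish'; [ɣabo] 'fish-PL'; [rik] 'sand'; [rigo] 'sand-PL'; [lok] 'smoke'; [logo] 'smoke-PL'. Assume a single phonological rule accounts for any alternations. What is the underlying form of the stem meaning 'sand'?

/rik/

In [rik] and [rigo] the final segment of 'sand' alternates: [k] ~ [g].
Compare 'salt', with invariant [g] in [nɛg] and [nɛgo]: an analysis with underlying /g/ and a rule producing [k] in isolation would wrongly predict alternation here too.
The underlying segment must be /k/; voiceless stops become voiced between vowels, yielding [g] there.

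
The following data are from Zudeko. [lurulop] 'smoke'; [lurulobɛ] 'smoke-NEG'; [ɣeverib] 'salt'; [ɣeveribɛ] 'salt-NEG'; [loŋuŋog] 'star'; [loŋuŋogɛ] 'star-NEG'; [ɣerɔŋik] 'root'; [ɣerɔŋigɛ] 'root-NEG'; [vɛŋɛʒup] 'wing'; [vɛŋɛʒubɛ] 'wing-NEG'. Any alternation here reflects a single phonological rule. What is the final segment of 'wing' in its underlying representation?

In [vɛŋɛʒup] and [vɛŋɛʒubɛ] the final segment of 'wing' alternates: [p] ~ [b].
The stem 'salt' ([ɣeverib], [ɣeveribɛ]) shows [b] unchanged in both environments, so [b] cannot be basic with [p] derived in isolation.
So /p/ is underlying, and a rule of intervocalic voicing — voiceless stops become voiced between vowels — gives [b].

/p/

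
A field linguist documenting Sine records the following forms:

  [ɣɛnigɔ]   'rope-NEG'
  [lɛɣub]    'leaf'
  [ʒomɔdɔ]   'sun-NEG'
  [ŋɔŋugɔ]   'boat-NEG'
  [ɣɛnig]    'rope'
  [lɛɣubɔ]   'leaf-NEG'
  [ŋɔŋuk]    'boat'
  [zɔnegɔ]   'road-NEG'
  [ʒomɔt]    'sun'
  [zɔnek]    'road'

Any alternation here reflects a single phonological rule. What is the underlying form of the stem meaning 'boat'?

In [ŋɔŋugɔ] and [ŋɔŋuk] the final segment of 'boat' alternates: [g] ~ [k].
The stem 'rope' ([ɣɛnigɔ], [ɣɛnig]) shows [g] unchanged in both environments, so [g] cannot be basic with [k] derived in isolation.
Therefore /k/ is basic and [g] is derived by intervocalic voicing (voiceless stops become voiced between vowels).

/ŋɔŋuk/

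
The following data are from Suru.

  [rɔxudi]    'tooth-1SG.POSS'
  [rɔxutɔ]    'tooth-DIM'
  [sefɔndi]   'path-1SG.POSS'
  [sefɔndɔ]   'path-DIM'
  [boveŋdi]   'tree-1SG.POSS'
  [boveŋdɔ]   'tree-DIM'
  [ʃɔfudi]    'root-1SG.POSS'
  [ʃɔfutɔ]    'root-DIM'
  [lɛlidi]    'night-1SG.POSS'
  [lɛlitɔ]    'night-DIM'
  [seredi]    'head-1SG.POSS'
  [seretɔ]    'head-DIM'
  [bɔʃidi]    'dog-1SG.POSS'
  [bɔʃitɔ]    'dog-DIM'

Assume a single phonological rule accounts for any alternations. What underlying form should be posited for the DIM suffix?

/-tɔ/

The DIM morpheme has two allomorphs, [-dɔ] and [-tɔ].
By contrast the 1SG.POSS suffix keeps its initial [d] throughout — that segment must be underlying.
So the underlying form is /-tɔ/, and voiceless stops become voiced after a nasal.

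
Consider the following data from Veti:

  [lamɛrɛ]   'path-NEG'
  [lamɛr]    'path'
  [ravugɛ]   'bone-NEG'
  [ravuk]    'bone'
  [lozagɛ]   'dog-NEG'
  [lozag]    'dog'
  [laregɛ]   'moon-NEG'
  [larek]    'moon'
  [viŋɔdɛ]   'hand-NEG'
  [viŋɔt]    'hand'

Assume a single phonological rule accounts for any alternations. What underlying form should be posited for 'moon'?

In [laregɛ] and [larek] the final segment of 'moon' alternates: [g] ~ [k].
The stem 'dog' ([lozagɛ], [lozag]) shows [g] unchanged in both environments, so [g] cannot be basic with [k] derived in isolation.
The underlying segment must be /k/; voiceless stops become voiced between vowels, yielding [g] there.
Hence 'moon' is /larek/ underlyingly.

/larek/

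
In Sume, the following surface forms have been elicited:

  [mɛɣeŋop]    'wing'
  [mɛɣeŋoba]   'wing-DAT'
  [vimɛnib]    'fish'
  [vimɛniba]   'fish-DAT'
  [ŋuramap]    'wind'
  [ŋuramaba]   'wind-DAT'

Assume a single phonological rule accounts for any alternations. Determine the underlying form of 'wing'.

The stem for 'wing' ends in [p] in [mɛɣeŋop] but [b] in [mɛɣeŋoba].
But 'fish' keeps [b] in both environments ([vimɛnib], [vimɛniba]), so there is no rule changing /b/ to [p] in isolation.
The underlying segment must be /p/; voiceless stops become voiced between vowels, yielding [b] there.
The underlying form of 'wing' is therefore /mɛɣeŋop/.

/mɛɣeŋop/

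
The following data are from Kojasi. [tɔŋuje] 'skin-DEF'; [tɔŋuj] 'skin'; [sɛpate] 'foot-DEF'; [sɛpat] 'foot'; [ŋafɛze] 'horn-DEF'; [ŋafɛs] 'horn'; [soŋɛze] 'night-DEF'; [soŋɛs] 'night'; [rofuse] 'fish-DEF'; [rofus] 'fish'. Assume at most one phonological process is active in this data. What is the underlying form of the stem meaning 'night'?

In [soŋɛze] and [soŋɛs] the final segment of 'night' alternates: [z] ~ [s].
The stem 'fish' ([rofuse], [rofus]) shows [s] unchanged in both environments, so [s] cannot be basic with [z] derived before the DEF suffix.
So /z/ is underlying, and a rule of word-final obstruent devoicing — voiced obstruents become voiceless word-finally — gives [s].

/soŋɛz/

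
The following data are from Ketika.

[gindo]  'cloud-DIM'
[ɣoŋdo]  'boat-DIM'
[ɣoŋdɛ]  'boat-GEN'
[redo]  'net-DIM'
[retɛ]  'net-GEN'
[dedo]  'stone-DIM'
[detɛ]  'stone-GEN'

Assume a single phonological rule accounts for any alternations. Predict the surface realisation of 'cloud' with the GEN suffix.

The GEN suffix surfaces as [-dɛ] and [-tɛ], depending on the final segment of the stem.
By contrast the DIM suffix keeps its initial [d] throughout — that segment must be underlying.
So the underlying form is /-tɛ/, and voiceless stops become voiced after a nasal.
After 'cloud', which ends in a nasal, the suffix surfaces as [-dɛ], giving [gindɛ].

[gindɛ]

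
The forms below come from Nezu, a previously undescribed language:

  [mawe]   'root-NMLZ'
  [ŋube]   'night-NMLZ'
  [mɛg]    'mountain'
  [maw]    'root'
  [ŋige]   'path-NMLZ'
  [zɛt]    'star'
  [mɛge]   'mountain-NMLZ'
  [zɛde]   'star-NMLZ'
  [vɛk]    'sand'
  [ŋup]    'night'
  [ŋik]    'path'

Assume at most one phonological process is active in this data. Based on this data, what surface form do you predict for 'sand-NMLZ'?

[vɛge]

In [ŋik] and [ŋige] the final segment of 'path' alternates: [k] ~ [g].
The stem 'mountain' ([mɛg], [mɛge]) shows [g] unchanged in both environments, so [g] cannot be basic with [k] derived in isolation.
The underlying segment must be /k/; voiceless stops become voiced between vowels, yielding [g] there.
The one attested form of 'sand', [vɛk], shows underlying /vɛk/. Applying the same rule between vowels gives [vɛge].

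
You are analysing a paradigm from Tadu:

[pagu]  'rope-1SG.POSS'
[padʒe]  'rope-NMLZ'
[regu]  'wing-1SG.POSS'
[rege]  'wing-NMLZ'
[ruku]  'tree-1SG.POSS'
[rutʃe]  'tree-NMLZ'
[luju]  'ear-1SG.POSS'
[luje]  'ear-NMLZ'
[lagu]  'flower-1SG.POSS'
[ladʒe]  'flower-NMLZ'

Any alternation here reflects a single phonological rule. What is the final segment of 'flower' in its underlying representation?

/dʒ/

The stem for 'flower' ends in [g] in [lagu] but [dʒ] in [ladʒe].
If /g/ were underlying and a rule turned it into [dʒ] before the NMLZ suffix, 'wing' would also alternate; but it has [g] in both [regu] and [rege].
So /dʒ/ is underlying, and a rule of depalatalization — palato-alveolar /tʃ/ and /dʒ/ become [k] and [g] when no front vowel follows — gives [g].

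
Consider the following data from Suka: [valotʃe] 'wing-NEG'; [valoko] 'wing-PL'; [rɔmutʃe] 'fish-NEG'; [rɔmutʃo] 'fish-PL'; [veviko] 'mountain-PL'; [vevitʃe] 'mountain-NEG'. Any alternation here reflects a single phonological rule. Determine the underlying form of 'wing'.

In [valoko] and [valotʃe] the final segment of 'wing' alternates: [k] ~ [tʃ].
If /tʃ/ were underlying and a rule turned it into [k] before the PL suffix, 'fish' would also alternate; but it has [tʃ] in both [rɔmutʃo] and [rɔmutʃe].
Therefore /k/ is basic and [tʃ] is derived by palatalization before a front vowel (/k/ becomes palato-alveolar [tʃ] before a front vowel).
So 'wing' = /valok/.

/valok/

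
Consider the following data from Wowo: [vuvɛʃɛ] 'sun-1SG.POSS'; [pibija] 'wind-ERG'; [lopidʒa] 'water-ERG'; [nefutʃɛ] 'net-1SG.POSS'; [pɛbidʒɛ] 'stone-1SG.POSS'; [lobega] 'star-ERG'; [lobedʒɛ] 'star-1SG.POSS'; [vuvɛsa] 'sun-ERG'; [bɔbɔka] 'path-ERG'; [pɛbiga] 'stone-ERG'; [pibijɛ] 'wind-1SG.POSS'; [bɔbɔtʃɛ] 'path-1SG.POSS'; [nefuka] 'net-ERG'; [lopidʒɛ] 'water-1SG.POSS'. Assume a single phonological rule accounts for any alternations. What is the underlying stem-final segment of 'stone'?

/g/

The stem for 'stone' ends in [g] in [pɛbiga] but [dʒ] in [pɛbidʒɛ].
If /dʒ/ were underlying and a rule turned it into [g] before the ERG suffix, 'water' would also alternate; but it has [dʒ] in both [lopidʒa] and [lopidʒɛ].
The underlying segment must be /g/; /k/, /g/ and /s/ become palato-alveolar [tʃ], [dʒ] and [ʃ] before a front vowel, yielding [dʒ] there.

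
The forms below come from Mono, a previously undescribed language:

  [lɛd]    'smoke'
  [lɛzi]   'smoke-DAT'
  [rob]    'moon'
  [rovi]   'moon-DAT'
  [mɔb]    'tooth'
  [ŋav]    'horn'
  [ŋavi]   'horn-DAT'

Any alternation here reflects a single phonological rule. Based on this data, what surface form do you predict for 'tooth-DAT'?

The root 'moon' surfaces as [rob] and [rovi], with a stem-final [b] ~ [v] alternation.
The stem 'horn' ([ŋav], [ŋavi]) shows [v] unchanged in both environments, so [v] cannot be basic with [b] derived in isolation.
Therefore /b/ is basic and [v] is derived by intervocalic spirantization (voiced stops become fricatives between vowels).
The one attested form of 'tooth', [mɔb], shows underlying /mɔb/. Applying the same rule between vowels gives [mɔvi].

[mɔvi]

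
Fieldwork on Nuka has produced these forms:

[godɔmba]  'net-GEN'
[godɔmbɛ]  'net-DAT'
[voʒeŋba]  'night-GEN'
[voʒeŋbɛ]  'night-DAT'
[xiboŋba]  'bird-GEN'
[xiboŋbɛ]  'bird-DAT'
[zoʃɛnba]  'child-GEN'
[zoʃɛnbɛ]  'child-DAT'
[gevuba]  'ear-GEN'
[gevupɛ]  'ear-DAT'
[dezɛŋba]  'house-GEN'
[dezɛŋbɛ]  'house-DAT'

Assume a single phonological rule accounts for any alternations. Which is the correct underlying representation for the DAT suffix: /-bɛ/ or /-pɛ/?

/-pɛ/

The DAT morpheme has two allomorphs, [-bɛ] and [-pɛ].
By contrast the GEN suffix keeps its initial [b] throughout — that segment must be underlying.
So the underlying form is /-pɛ/, and voiceless stops become voiced after a nasal.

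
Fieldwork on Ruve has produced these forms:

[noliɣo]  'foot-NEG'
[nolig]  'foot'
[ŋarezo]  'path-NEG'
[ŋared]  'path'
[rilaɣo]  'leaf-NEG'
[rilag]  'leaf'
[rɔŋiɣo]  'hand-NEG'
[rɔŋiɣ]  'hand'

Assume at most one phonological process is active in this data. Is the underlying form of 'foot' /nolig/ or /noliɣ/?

The root 'foot' surfaces as [noliɣo] and [nolig], with a stem-final [ɣ] ~ [g] alternation.
Compare 'hand', with invariant [ɣ] in [rɔŋiɣo] and [rɔŋiɣ]: an analysis with underlying /ɣ/ and a rule producing [g] in isolation would wrongly predict alternation here too.
The alternation reflects intervocalic spirantization: voiced stops become fricatives between vowels. /g/ is underlying.

/nolig/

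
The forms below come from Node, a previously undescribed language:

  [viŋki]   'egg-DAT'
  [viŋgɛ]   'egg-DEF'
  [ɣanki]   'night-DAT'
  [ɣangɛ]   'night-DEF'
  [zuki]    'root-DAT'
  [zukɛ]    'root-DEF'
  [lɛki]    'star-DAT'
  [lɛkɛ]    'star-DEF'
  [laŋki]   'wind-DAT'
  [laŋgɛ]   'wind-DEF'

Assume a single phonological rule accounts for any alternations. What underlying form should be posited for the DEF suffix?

/-gɛ/

The DEF morpheme has two allomorphs, [-gɛ] and [-kɛ].
The DAT suffix, which begins with [k], is invariant after every stem; so [k] is not altered by any rule here.
So the underlying form is /-gɛ/, and voiced stops become voiceless after a vowel.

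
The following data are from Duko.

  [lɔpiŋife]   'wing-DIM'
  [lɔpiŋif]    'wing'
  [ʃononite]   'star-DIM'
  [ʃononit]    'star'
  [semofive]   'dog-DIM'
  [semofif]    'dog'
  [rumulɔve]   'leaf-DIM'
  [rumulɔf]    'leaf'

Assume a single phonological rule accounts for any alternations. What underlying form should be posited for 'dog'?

In [semofive] and [semofif] the final segment of 'dog' alternates: [v] ~ [f].
Compare 'wing', with invariant [f] in [lɔpiŋife] and [lɔpiŋif]: an analysis with underlying /f/ and a rule producing [v] before the DIM suffix would wrongly predict alternation here too.
Therefore /v/ is basic and [f] is derived by word-final obstruent devoicing (voiced obstruents become voiceless word-finally).

/semofiv/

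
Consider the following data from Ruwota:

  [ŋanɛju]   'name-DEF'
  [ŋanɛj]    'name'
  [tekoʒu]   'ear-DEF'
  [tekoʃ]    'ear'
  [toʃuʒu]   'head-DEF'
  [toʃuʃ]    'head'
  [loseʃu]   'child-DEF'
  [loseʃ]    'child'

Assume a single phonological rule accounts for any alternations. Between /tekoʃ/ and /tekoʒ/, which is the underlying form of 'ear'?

/tekoʒ/

In [tekoʒu] and [tekoʃ] the final segment of 'ear' alternates: [ʒ] ~ [ʃ].
If /ʃ/ were underlying and a rule turned it into [ʒ] before the DEF suffix, 'child' would also alternate; but it has [ʃ] in both [loseʃu] and [loseʃ].
So /ʒ/ is underlying, and a rule of word-final obstruent devoicing — voiced obstruents become voiceless word-finally — gives [ʃ].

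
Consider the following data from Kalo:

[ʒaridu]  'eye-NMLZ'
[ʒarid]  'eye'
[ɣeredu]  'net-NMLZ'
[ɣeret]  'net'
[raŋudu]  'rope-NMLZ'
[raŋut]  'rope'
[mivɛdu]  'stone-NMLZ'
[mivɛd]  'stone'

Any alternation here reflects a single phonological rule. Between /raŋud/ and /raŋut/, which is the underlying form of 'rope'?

/raŋut/

'rope' shows [d] ~ [t] at the end of the stem ([raŋudu] vs [raŋut]).
If /d/ were underlying and a rule turned it into [t] in isolation, 'stone' would also alternate; but it has [d] in both [mivɛdu] and [mivɛd].
The underlying segment must be /t/; voiceless stops become voiced between vowels, yielding [d] there.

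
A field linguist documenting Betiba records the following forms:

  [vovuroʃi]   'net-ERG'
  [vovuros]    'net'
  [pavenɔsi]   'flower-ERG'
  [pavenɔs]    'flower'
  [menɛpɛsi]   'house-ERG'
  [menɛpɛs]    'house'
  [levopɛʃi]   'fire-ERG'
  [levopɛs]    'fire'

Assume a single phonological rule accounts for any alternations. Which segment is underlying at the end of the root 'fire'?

/ʃ/

In [levopɛʃi] and [levopɛs] the final segment of 'fire' alternates: [ʃ] ~ [s].
Compare 'flower', with invariant [s] in [pavenɔsi] and [pavenɔs]: an analysis with underlying /s/ and a rule producing [ʃ] before the ERG suffix would wrongly predict alternation here too.
The underlying segment must be /ʃ/; palato-alveolar /ʃ/ becomes [s] when no front vowel follows, yielding [s] there.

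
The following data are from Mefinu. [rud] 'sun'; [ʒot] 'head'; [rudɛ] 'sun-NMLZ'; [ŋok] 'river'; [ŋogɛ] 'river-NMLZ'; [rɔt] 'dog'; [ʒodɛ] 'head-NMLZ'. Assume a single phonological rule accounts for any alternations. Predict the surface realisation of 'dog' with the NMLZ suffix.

[rɔdɛ]

In [ʒodɛ] and [ʒot] the final segment of 'head' alternates: [d] ~ [t].
The stem 'sun' ([rudɛ], [rud]) shows [d] unchanged in both environments, so [d] cannot be basic with [t] derived in isolation.
The underlying segment must be /t/; voiceless stops become voiced between vowels, yielding [d] there.
From [rɔt] the stem 'dog' is /rɔt/; between vowels this yields [rɔdɛ].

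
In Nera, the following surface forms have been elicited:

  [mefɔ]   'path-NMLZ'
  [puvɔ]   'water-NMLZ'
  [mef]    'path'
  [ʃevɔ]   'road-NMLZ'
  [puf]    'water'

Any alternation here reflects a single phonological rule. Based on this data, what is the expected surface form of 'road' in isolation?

[ʃef]

In [puf] and [puvɔ] the final segment of 'water' alternates: [f] ~ [v].
Compare 'path', with invariant [f] in [mef] and [mefɔ]: an analysis with underlying /f/ and a rule producing [v] before the NMLZ suffix would wrongly predict alternation here too.
The underlying segment must be /v/; voiced obstruents become voiceless word-finally, yielding [f] there.
From [ʃevɔ] the stem 'road' is /ʃev/; word-finally this yields [ʃef].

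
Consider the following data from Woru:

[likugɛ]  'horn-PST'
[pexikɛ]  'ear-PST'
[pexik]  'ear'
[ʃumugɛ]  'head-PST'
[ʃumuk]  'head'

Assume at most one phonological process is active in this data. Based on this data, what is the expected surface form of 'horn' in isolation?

[likuk]

The stem for 'head' ends in [g] in [ʃumugɛ] but [k] in [ʃumuk].
The stem 'ear' ([pexikɛ], [pexik]) shows [k] unchanged in both environments, so [k] cannot be basic with [g] derived before the PST suffix.
Therefore /g/ is basic and [k] is derived by word-final obstruent devoicing (voiced obstruents become voiceless word-finally).
The one attested form of 'horn', [likugɛ], shows underlying /likug/. Applying the same rule word-finally gives [likuk].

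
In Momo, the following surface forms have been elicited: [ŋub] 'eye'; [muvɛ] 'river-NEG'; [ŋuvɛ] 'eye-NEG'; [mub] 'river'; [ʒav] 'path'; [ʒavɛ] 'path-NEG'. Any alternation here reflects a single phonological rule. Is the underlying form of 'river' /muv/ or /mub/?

In [muvɛ] and [mub] the final segment of 'river' alternates: [v] ~ [b].
The stem 'path' ([ʒavɛ], [ʒav]) shows [v] unchanged in both environments, so [v] cannot be basic with [b] derived in isolation.
So /b/ is underlying, and a rule of intervocalic spirantization — voiced stops become fricatives between vowels — gives [v].

/mub/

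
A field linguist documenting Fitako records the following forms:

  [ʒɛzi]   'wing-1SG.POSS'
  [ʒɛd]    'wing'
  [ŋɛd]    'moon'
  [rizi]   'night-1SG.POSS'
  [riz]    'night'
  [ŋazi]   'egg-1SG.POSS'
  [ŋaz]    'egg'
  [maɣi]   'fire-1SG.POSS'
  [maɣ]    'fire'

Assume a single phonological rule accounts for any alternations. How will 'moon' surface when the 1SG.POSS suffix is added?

[ŋɛzi]

The stem for 'wing' ends in [z] in [ʒɛzi] but [d] in [ʒɛd].
If /z/ were underlying and a rule turned it into [d] in isolation, 'egg' would also alternate; but it has [z] in both [ŋazi] and [ŋaz].
Therefore /d/ is basic and [z] is derived by intervocalic spirantization (voiced stops become fricatives between vowels).
The one attested form of 'moon', [ŋɛd], shows underlying /ŋɛd/. Applying the same rule between vowels gives [ŋɛzi].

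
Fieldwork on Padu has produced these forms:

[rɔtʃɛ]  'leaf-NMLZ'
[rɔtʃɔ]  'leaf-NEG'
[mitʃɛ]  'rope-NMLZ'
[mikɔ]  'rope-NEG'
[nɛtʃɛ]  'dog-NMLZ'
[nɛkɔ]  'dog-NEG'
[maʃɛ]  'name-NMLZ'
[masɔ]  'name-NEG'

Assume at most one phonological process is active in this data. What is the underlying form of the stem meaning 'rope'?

/mik/

In [mitʃɛ] and [mikɔ] the final segment of 'rope' alternates: [tʃ] ~ [k].
If /tʃ/ were underlying and a rule turned it into [k] before the NEG suffix, 'leaf' would also alternate; but it has [tʃ] in both [rɔtʃɛ] and [rɔtʃɔ].
The underlying segment must be /k/; /k/ and /s/ become palato-alveolar [tʃ] and [ʃ] before a front vowel, yielding [tʃ] there.
The underlying form of 'rope' is therefore /mik/.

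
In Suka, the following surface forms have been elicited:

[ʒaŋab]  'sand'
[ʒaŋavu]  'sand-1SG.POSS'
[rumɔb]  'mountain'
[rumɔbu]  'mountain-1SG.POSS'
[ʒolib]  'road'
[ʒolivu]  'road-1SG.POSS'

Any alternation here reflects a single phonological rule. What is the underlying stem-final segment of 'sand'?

/v/

In [ʒaŋab] and [ʒaŋavu] the final segment of 'sand' alternates: [b] ~ [v].
If /b/ were underlying and a rule turned it into [v] before the 1SG.POSS suffix, 'mountain' would also alternate; but it has [b] in both [rumɔb] and [rumɔbu].
The alternation reflects word-final hardening: voiced fricatives become stops word-finally. /v/ is underlying.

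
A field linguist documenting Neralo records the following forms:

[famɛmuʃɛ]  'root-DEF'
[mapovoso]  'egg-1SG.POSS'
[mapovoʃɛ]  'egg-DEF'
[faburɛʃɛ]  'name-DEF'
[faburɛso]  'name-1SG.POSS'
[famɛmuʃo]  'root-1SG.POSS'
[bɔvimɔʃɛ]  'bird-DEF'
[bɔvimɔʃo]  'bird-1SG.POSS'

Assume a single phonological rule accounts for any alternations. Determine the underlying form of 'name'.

The stem for 'name' ends in [s] in [faburɛso] but [ʃ] in [faburɛʃɛ].
If /ʃ/ were underlying and a rule turned it into [s] before the 1SG.POSS suffix, 'root' would also alternate; but it has [ʃ] in both [famɛmuʃo] and [famɛmuʃɛ].
Therefore /s/ is basic and [ʃ] is derived by palatalization before a front vowel (/s/ becomes palato-alveolar [ʃ] before a front vowel).
Hence 'name' is /faburɛs/ underlyingly.

/faburɛs/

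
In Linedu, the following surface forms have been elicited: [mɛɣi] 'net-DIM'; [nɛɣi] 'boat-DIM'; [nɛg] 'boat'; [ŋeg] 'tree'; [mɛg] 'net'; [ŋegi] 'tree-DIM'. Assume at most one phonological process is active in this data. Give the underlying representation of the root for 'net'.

The root 'net' surfaces as [mɛɣi] and [mɛg], with a stem-final [ɣ] ~ [g] alternation.
Compare 'tree', with invariant [g] in [ŋegi] and [ŋeg]: an analysis with underlying /g/ and a rule producing [ɣ] before the DIM suffix would wrongly predict alternation here too.
Therefore /ɣ/ is basic and [g] is derived by word-final hardening (voiced fricatives become stops word-finally).
So 'net' = /mɛɣ/.

/mɛɣ/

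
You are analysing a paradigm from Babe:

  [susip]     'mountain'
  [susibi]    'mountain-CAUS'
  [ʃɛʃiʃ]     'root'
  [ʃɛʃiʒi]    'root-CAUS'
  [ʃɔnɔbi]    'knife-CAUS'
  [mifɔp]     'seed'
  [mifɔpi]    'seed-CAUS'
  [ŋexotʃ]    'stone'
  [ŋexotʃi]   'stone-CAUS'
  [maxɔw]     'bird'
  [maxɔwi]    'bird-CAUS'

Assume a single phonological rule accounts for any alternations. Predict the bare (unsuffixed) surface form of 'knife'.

[ʃɔnɔp]

The stem for 'mountain' ends in [p] in [susip] but [b] in [susibi].
But 'seed' keeps [p] in both environments ([mifɔp], [mifɔpi]), so there is no rule changing /p/ to [b] before the CAUS suffix.
The underlying segment must be /b/; voiced obstruents become voiceless word-finally, yielding [p] there.
The one attested form of 'knife', [ʃɔnɔbi], shows underlying /ʃɔnɔb/. Applying the same rule word-finally gives [ʃɔnɔp].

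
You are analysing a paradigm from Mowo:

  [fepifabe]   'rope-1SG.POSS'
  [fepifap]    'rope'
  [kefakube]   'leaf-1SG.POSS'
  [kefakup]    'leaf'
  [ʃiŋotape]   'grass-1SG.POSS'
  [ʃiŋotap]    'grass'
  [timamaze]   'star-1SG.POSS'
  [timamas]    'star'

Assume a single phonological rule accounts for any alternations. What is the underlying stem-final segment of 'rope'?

/b/

In [fepifabe] and [fepifap] the final segment of 'rope' alternates: [b] ~ [p].
But 'grass' keeps [p] in both environments ([ʃiŋotape], [ʃiŋotap]), so there is no rule changing /p/ to [b] before the 1SG.POSS suffix.
Therefore /b/ is basic and [p] is derived by word-final obstruent devoicing (voiced obstruents become voiceless word-finally).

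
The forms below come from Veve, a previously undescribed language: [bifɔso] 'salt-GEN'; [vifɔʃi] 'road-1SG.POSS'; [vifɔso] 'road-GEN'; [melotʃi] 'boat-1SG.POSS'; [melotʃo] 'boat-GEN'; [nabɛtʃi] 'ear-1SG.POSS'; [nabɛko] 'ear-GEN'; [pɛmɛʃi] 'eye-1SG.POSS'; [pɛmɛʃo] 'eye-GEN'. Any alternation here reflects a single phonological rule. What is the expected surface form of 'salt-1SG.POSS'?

[bifɔʃi]

The stem for 'road' ends in [ʃ] in [vifɔʃi] but [s] in [vifɔso].
If /ʃ/ were underlying and a rule turned it into [s] before the GEN suffix, 'eye' would also alternate; but it has [ʃ] in both [pɛmɛʃi] and [pɛmɛʃo].
Therefore /s/ is basic and [ʃ] is derived by palatalization before a front vowel (/k/ and /s/ become palato-alveolar [tʃ] and [ʃ] before a front vowel).
The one attested form of 'salt', [bifɔso], shows underlying /bifɔs/. Applying the same rule before a front vowel gives [bifɔʃi].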